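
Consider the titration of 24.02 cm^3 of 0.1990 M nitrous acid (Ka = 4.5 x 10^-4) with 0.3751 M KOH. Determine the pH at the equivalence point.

8.23

n(HNO2) = 0.1990 x 0.02402 = 0.004780 mol; V(KOH) at equivalence = 0.004780/0.3751 = 0.01274 L.
At equivalence all the acid is converted to NO2-; total volume = 0.02402 + 0.01274 = 0.03676 L, so [NO2-] = 0.004780/0.03676 = 0.1300 M.
Kb = Kw/Ka = 1.0e-14 / 4.5 x 10^-4 = 2.22e-11.
[OH^-] = sqrt(Kb x [NO2-]) = sqrt(2.22e-11 x 0.1300) = 1.70e-6 M.
pOH = 5.77, so pH = 14.00 - 5.77 = 8.23.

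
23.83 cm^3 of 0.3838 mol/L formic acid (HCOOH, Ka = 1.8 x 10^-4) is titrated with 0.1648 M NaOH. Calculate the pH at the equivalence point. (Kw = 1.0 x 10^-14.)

8.40

n(HCOOH) = 0.3838 x 0.02383 = 0.009146 mol; V(NaOH) at equivalence = 0.009146/0.1648 = 0.05550 L.
At equivalence all the acid is converted to HCOO-; total volume = 0.02383 + 0.05550 = 0.07933 L, so [HCOO-] = 0.009146/0.07933 = 0.1153 M.
Kb = Kw/Ka = 1.0e-14 / 1.8 x 10^-4 = 5.56e-11.
[OH^-] = sqrt(Kb x [HCOO-]) = sqrt(5.56e-11 x 0.1153) = 2.53e-6 M.
pOH = 5.60, so pH = 14.00 - 5.60 = 8.40.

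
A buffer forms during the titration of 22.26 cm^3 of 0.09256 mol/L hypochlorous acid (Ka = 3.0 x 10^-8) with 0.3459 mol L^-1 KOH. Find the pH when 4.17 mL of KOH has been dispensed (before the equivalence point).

7.89

Initial n(HClO) = 0.09256 x 0.02226 = 0.002060 mol.
n(KOH) added = 0.3459 x 0.004170 = 0.001442 mol, converting that many moles of HClO to ClO-.
Remaining n(HClO) = 0.0006180 mol; n(ClO-) = 0.001442 mol.
By Henderson-Hasselbalch, pH = pKa + log([A^-]/[HA]) = 7.52 + log(0.001442/0.0006180) = 7.52 + (+0.37) = 7.89.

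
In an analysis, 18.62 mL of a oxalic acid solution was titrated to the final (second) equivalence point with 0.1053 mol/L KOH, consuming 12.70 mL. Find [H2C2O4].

0.0359 M

n(KOH) = 0.1053 x 0.01270 = 0.001337 mol.
At the final (second) equivalence point, 2 mol OH^- react per mol H2C2O4, so n(H2C2O4) = 0.001337 / 2 = 0.0006687 mol.
[H2C2O4] = 0.0006687 / 0.01862 L = 0.0359 M.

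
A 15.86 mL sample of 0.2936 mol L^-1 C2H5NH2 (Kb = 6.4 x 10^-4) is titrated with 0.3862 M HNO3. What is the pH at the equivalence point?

5.79

n(C2H5NH2) = 0.2936 x 0.01586 = 0.004656 mol; V(HNO3) at equivalence = 0.004656/0.3862 = 0.01206 L.
At equivalence the base is fully converted to C2H5NH3+; total volume = 0.02792 L, so [C2H5NH3+] = 0.004656/0.02792 = 0.1668 M.
Ka(C2H5NH3+) = Kw/Kb = 1.0e-14 / 6.4 x 10^-4 = 1.56e-11.
[H^+] = sqrt(Ka x [C2H5NH3+]) = sqrt(1.56e-11 x 0.1668) = 1.61e-6 M.
pH = -log(1.61e-6) = 5.79.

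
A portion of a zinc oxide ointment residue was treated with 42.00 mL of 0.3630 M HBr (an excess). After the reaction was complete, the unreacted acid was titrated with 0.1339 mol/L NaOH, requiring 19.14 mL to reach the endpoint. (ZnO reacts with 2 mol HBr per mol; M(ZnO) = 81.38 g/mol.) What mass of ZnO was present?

0.516 g

Total n(HBr) added = 0.3630 x 0.04200 = 0.01525 mol.
n(NaOH) used = 0.1339 x 0.01914 = 0.002563 mol, which equals the excess n(HBr).
So n(HBr) consumed by the sample = 0.01525 - 0.002563 = 0.01268 mol.
n(ZnO) = 0.01268 / 2 = 0.006342 mol.
mass = 0.006342 mol x 81.38 g/mol = 0.516 g.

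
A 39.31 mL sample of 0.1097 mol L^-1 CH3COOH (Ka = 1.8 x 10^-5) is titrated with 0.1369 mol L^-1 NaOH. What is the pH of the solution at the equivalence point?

8.76

n(CH3COOH) = 0.1097 x 0.03931 = 0.004312 mol; V(NaOH) at equivalence = 0.004312/0.1369 = 0.03150 L.
At equivalence all the acid is converted to CH3COO-; total volume = 0.03931 + 0.03150 = 0.07081 L, so [CH3COO-] = 0.004312/0.07081 = 0.06090 M.
Kb = Kw/Ka = 1.0e-14 / 1.8 x 10^-5 = 5.56e-10.
[OH^-] = sqrt(Kb x [CH3COO-]) = sqrt(5.56e-10 x 0.06090) = 5.82e-6 M.
pOH = 5.24, so pH = 14.00 - 5.24 = 8.76.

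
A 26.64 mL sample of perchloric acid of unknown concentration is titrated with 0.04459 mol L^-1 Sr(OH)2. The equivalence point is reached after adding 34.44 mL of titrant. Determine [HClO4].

n(Sr(OH)2) delivered = 0.04459 x 0.03444 = 0.001536 mol.
The reaction is 2 HClO4 + 1 Sr(OH)2, so n(HClO4) = 0.001536 x 2/1 = 0.003071 mol.
[HClO4] = 0.003071 mol / 0.02664 L = 0.115 M.

0.115 M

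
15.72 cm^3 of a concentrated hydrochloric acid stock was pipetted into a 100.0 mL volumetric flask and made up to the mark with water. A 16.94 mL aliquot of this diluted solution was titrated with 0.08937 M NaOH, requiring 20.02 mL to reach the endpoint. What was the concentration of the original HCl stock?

n(NaOH) = 0.08937 x 0.02002 = 0.001789 mol.
n(HCl) in the aliquot = 0.001789 mol.
[diluted HCl] = 0.001789 / 0.01694 = 0.1056 M.
Dilution factor = 100.0/15.72 = 6.361, so [stock] = 0.1056 x 6.361 = 0.672 M.

0.672 M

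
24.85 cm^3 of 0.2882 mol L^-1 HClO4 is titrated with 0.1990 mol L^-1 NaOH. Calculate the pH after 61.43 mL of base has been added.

n(acid) = 0.2882 x 0.02485 = 0.007162 mol; n(NaOH) added = 0.1990 x 0.06143 = 0.01222 mol.
Base is in excess by 0.01222 - 0.007162 = 0.005063 mol in a total volume of 0.08628 L.
[OH^-] = 0.005063/0.08628 = 0.05868 M, so pOH = 1.23 and pH = 14.00 - 1.23 = 12.77.

12.77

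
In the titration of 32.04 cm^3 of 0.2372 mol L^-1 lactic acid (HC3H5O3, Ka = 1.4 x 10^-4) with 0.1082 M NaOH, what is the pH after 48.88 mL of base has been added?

Initial n(HC3H5O3) = 0.2372 x 0.03204 = 0.007600 mol.
n(NaOH) added = 0.1082 x 0.04888 = 0.005289 mol, converting that many moles of HC3H5O3 to C3H5O3-.
Remaining n(HC3H5O3) = 0.002311 mol; n(C3H5O3-) = 0.005289 mol.
By Henderson-Hasselbalch, pH = pKa + log([A^-]/[HA]) = 3.85 + log(0.005289/0.002311) = 3.85 + (+0.36) = 4.21.

4.21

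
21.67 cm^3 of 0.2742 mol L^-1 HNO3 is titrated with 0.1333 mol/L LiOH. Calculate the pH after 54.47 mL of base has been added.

n(acid) = 0.2742 x 0.02167 = 0.005942 mol; n(LiOH) added = 0.1333 x 0.05447 = 0.007261 mol.
Base is in excess by 0.007261 - 0.005942 = 0.001319 mol in a total volume of 0.07614 L.
[OH^-] = 0.001319/0.07614 = 0.01732 M, so pOH = 1.76 and pH = 14.00 - 1.76 = 12.24.

12.24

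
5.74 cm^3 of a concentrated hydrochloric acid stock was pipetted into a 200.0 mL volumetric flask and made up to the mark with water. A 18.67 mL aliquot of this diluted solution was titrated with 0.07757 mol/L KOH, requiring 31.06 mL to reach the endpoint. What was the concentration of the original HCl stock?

4.50 M

n(KOH) = 0.07757 x 0.03106 = 0.002409 mol.
n(HCl) in the aliquot = 0.002409 mol.
[diluted HCl] = 0.002409 / 0.01867 = 0.1290 M.
Dilution factor = 200.0/5.740 = 34.84, so [stock] = 0.1290 x 34.84 = 4.50 M.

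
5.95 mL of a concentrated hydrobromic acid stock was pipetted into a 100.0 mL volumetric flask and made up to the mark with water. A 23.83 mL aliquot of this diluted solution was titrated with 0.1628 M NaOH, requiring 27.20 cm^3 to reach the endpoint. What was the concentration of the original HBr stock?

n(NaOH) = 0.1628 x 0.02720 = 0.004428 mol.
n(HBr) in the aliquot = 0.004428 mol.
[diluted HBr] = 0.004428 / 0.02383 = 0.1858 M.
Dilution factor = 100.0/5.950 = 16.81, so [stock] = 0.1858 x 16.81 = 3.12 M.

3.12 M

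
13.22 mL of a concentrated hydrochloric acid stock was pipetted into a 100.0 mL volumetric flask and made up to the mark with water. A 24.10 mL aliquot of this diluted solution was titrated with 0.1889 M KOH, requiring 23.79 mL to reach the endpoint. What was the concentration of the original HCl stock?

n(KOH) = 0.1889 x 0.02379 = 0.004494 mol.
n(HCl) in the aliquot = 0.004494 mol.
[diluted HCl] = 0.004494 / 0.02410 = 0.1865 M.
Dilution factor = 100.0/13.22 = 7.564, so [stock] = 0.1865 x 7.564 = 1.41 M.

1.41 M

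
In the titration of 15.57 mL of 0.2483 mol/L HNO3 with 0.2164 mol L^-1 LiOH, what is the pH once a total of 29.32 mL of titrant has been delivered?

12.74

n(acid) = 0.2483 x 0.01557 = 0.003866 mol; n(LiOH) added = 0.2164 x 0.02932 = 0.006345 mol.
Base is in excess by 0.006345 - 0.003866 = 0.002479 mol in a total volume of 0.04489 L.
[OH^-] = 0.002479/0.04489 = 0.05522 M, so pOH = 1.26 and pH = 14.00 - 1.26 = 12.74.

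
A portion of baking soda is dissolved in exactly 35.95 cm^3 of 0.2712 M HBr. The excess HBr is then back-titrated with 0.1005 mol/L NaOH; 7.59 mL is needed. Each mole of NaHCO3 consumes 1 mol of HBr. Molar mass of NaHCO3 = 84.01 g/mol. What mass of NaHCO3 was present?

0.755 g

Total n(HBr) added = 0.2712 x 0.03595 = 0.009750 mol.
n(NaOH) used = 0.1005 x 0.007590 = 0.0007628 mol, which equals the excess n(HBr).
So n(HBr) consumed by the sample = 0.009750 - 0.0007628 = 0.008987 mol.
n(NaHCO3) = 0.008987 / 1 = 0.008987 mol.
mass = 0.008987 mol x 84.01 g/mol = 0.755 g.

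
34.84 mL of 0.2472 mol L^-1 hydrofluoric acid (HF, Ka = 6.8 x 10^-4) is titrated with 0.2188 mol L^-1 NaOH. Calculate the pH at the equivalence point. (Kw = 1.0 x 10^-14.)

n(HF) = 0.2472 x 0.03484 = 0.008612 mol; V(NaOH) at equivalence = 0.008612/0.2188 = 0.03936 L.
At equivalence all the acid is converted to F-; total volume = 0.03484 + 0.03936 = 0.07420 L, so [F-] = 0.008612/0.07420 = 0.1161 M.
Kb = Kw/Ka = 1.0e-14 / 6.8 x 10^-4 = 1.47e-11.
[OH^-] = sqrt(Kb x [F-]) = sqrt(1.47e-11 x 0.1161) = 1.31e-6 M.
pOH = 5.88, so pH = 14.00 - 5.88 = 8.12.

8.12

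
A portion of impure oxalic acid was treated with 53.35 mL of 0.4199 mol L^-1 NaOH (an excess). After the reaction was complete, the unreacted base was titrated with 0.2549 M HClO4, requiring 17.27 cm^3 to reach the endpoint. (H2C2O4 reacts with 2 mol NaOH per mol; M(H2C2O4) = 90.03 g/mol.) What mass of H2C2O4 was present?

Total n(NaOH) added = 0.4199 x 0.05335 = 0.02240 mol.
n(HClO4) used = 0.2549 x 0.01727 = 0.004402 mol, which equals the excess n(NaOH).
So n(NaOH) consumed by the sample = 0.02240 - 0.004402 = 0.01800 mol.
n(H2C2O4) = 0.01800 / 2 = 0.009000 mol.
mass = 0.009000 mol x 90.03 g/mol = 0.810 g.

0.810 g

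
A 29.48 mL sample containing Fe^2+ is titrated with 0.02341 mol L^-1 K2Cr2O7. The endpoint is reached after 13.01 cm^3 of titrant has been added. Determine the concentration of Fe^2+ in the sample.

0.0620 M

n(K2Cr2O7) = 0.02341 x 0.01301 = 0.0003046 mol.
From the balanced equation, 1 mol K2Cr2O7 reacts with 6 mol Fe^2+, so n(Fe^2+) = 0.0003046 x 6/1 = 0.001827 mol.
[Fe^2+] = 0.001827 / 0.02948 L = 0.0620 M.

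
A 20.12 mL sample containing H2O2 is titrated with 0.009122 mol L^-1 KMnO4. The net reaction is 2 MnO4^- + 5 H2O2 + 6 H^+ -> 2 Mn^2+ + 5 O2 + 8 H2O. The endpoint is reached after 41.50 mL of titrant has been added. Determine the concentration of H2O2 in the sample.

n(KMnO4) = 0.009122 x 0.04150 = 0.0003786 mol.
From the balanced equation, 2 mol KMnO4 reacts with 5 mol H2O2, so n(H2O2) = 0.0003786 x 5/2 = 0.0009464 mol.
[H2O2] = 0.0009464 / 0.02012 L = 0.0470 M.

0.0470 M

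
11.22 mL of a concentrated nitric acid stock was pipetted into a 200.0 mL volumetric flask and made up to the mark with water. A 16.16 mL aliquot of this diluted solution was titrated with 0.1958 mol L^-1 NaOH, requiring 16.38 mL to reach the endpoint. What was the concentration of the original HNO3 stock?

n(NaOH) = 0.1958 x 0.01638 = 0.003207 mol.
n(HNO3) in the aliquot = 0.003207 mol.
[diluted HNO3] = 0.003207 / 0.01616 = 0.1985 M.
Dilution factor = 200.0/11.22 = 17.83, so [stock] = 0.1985 x 17.83 = 3.54 M.

3.54 M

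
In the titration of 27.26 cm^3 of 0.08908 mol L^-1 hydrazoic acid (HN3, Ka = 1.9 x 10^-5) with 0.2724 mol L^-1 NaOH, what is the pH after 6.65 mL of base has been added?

Initial n(HN3) = 0.08908 x 0.02726 = 0.002428 mol.
n(NaOH) added = 0.2724 x 0.006650 = 0.001811 mol, converting that many moles of HN3 to N3-.
Remaining n(HN3) = 0.0006169 mol; n(N3-) = 0.001811 mol.
By Henderson-Hasselbalch, pH = pKa + log([A^-]/[HA]) = 4.72 + log(0.001811/0.0006169) = 4.72 + (+0.47) = 5.19.

5.19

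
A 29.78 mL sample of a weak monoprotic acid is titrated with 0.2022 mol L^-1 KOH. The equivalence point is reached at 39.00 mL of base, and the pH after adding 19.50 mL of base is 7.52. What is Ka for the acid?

3.0 x 10^-8

19.50 mL is half of the equivalence volume, so this is the half-equivalence point where [HA] = [A^-].
At half-equivalence pH = pKa, so pKa = 7.52.
Ka = 10^(-7.52) = 3.0 x 10^-8.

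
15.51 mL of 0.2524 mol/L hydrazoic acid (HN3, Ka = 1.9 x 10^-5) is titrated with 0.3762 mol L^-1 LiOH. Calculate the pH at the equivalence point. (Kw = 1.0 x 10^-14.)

8.95

n(HN3) = 0.2524 x 0.01551 = 0.003915 mol; V(LiOH) at equivalence = 0.003915/0.3762 = 0.01041 L.
At equivalence all the acid is converted to N3-; total volume = 0.01551 + 0.01041 = 0.02592 L, so [N3-] = 0.003915/0.02592 = 0.1511 M.
Kb = Kw/Ka = 1.0e-14 / 1.9 x 10^-5 = 5.26e-10.
[OH^-] = sqrt(Kb x [N3-]) = sqrt(5.26e-10 x 0.1511) = 8.92e-6 M.
pOH = 5.05, so pH = 14.00 - 5.05 = 8.95.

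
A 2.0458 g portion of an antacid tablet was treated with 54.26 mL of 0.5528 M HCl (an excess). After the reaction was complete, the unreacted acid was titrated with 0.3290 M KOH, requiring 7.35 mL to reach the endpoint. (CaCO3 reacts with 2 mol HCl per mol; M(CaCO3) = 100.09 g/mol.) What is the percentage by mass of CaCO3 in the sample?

67.5%

Total n(HCl) added = 0.5528 x 0.05426 = 0.02999 mol.
n(KOH) used = 0.3290 x 0.007350 = 0.002418 mol, which equals the excess n(HCl).
So n(HCl) consumed by the sample = 0.02999 - 0.002418 = 0.02758 mol.
n(CaCO3) = 0.02758 / 2 = 0.01379 mol.
mass CaCO3 = 0.01379 x 100.09 = 1.380 g, so %CaCO3 = 1.380/2.0458 x 100 = 67.5%.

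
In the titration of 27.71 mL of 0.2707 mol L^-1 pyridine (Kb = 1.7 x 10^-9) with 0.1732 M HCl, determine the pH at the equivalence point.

n(C5H5N) = 0.2707 x 0.02771 = 0.007501 mol; V(HCl) at equivalence = 0.007501/0.1732 = 0.04331 L.
At equivalence the base is fully converted to C5H5NH+; total volume = 0.07102 L, so [C5H5NH+] = 0.007501/0.07102 = 0.1056 M.
Ka(C5H5NH+) = Kw/Kb = 1.0e-14 / 1.7 x 10^-9 = 5.88e-6.
[H^+] = sqrt(Ka x [C5H5NH+]) = sqrt(5.88e-6 x 0.1056) = 0.000788 M.
pH = -log(0.000788) = 3.10.

3.10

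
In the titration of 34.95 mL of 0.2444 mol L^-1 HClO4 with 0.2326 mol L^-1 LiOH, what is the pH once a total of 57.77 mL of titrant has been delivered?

12.72

n(acid) = 0.2444 x 0.03495 = 0.008542 mol; n(LiOH) added = 0.2326 x 0.05777 = 0.01344 mol.
Base is in excess by 0.01344 - 0.008542 = 0.004896 mol in a total volume of 0.09272 L.
[OH^-] = 0.004896/0.09272 = 0.05280 M, so pOH = 1.28 and pH = 14.00 - 1.28 = 12.72.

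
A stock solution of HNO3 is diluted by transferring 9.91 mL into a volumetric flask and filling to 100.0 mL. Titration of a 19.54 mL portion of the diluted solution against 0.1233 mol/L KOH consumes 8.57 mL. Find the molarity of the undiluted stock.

0.546 M

n(KOH) = 0.1233 x 0.008570 = 0.001057 mol.
n(HNO3) in the aliquot = 0.001057 mol.
[diluted HNO3] = 0.001057 / 0.01954 = 0.05408 M.
Dilution factor = 100.0/9.910 = 10.09, so [stock] = 0.05408 x 10.09 = 0.546 M.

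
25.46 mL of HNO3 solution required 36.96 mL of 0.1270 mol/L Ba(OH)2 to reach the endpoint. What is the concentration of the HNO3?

0.369 M

n(Ba(OH)2) delivered = 0.1270 x 0.03696 = 0.004694 mol.
The reaction is 2 HNO3 + 1 Ba(OH)2, so n(HNO3) = 0.004694 x 2/1 = 0.009388 mol.
[HNO3] = 0.009388 mol / 0.02546 L = 0.369 M.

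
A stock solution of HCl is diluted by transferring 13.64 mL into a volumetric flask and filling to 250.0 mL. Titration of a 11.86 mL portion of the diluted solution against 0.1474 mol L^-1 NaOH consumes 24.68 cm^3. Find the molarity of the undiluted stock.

n(NaOH) = 0.1474 x 0.02468 = 0.003638 mol.
n(HCl) in the aliquot = 0.003638 mol.
[diluted HCl] = 0.003638 / 0.01186 = 0.3067 M.
Dilution factor = 250.0/13.64 = 18.33, so [stock] = 0.3067 x 18.33 = 5.62 M.

5.62 M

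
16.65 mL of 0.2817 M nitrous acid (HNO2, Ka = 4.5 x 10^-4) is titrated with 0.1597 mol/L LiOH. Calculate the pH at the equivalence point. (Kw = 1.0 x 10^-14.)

8.18

n(HNO2) = 0.2817 x 0.01665 = 0.004690 mol; V(LiOH) at equivalence = 0.004690/0.1597 = 0.02937 L.
At equivalence all the acid is converted to NO2-; total volume = 0.01665 + 0.02937 = 0.04602 L, so [NO2-] = 0.004690/0.04602 = 0.1019 M.
Kb = Kw/Ka = 1.0e-14 / 4.5 x 10^-4 = 2.22e-11.
[OH^-] = sqrt(Kb x [NO2-]) = sqrt(2.22e-11 x 0.1019) = 1.50e-6 M.
pOH = 5.82, so pH = 14.00 - 5.82 = 8.18.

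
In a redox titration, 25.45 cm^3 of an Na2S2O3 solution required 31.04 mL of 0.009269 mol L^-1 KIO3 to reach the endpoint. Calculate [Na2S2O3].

n(KIO3) = 0.009269 x 0.03104 = 0.0002877 mol.
From the balanced equation, 1 mol KIO3 reacts with 6 mol Na2S2O3, so n(Na2S2O3) = 0.0002877 x 6/1 = 0.001726 mol.
[Na2S2O3] = 0.001726 / 0.02545 L = 0.0678 M.

0.0678 M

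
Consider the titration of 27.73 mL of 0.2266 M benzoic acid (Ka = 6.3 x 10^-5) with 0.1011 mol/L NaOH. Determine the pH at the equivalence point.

n(C6H5COOH) = 0.2266 x 0.02773 = 0.006284 mol; V(NaOH) at equivalence = 0.006284/0.1011 = 0.06215 L.
At equivalence all the acid is converted to C6H5COO-; total volume = 0.02773 + 0.06215 = 0.08988 L, so [C6H5COO-] = 0.006284/0.08988 = 0.06991 M.
Kb = Kw/Ka = 1.0e-14 / 6.3 x 10^-5 = 1.59e-10.
[OH^-] = sqrt(Kb x [C6H5COO-]) = sqrt(1.59e-10 x 0.06991) = 3.33e-6 M.
pOH = 5.48, so pH = 14.00 - 5.48 = 8.52.

8.52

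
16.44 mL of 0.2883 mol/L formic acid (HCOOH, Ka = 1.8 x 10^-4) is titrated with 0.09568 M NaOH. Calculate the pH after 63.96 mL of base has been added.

12.23

n(acid) = 0.2883 x 0.01644 = 0.004740 mol; n(NaOH) added = 0.09568 x 0.06396 = 0.006120 mol.
Base is in excess by 0.006120 - 0.004740 = 0.001380 mol in a total volume of 0.08040 L.
[OH^-] = 0.001380/0.08040 = 0.01716 M, so pOH = 1.77 and pH = 14.00 - 1.77 = 12.23.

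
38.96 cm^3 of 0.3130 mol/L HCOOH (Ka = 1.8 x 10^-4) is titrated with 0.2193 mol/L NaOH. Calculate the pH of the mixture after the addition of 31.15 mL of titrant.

Initial n(HCOOH) = 0.3130 x 0.03896 = 0.01219 mol.
n(NaOH) added = 0.2193 x 0.03115 = 0.006831 mol, converting that many moles of HCOOH to HCOO-.
Remaining n(HCOOH) = 0.005363 mol; n(HCOO-) = 0.006831 mol.
By Henderson-Hasselbalch, pH = pKa + log([A^-]/[HA]) = 3.74 + log(0.006831/0.005363) = 3.74 + (+0.11) = 3.85.

3.85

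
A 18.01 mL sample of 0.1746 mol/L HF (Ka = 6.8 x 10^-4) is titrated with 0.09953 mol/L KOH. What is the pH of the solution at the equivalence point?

7.98

n(HF) = 0.1746 x 0.01801 = 0.003145 mol; V(KOH) at equivalence = 0.003145/0.09953 = 0.03159 L.
At equivalence all the acid is converted to F-; total volume = 0.01801 + 0.03159 = 0.04960 L, so [F-] = 0.003145/0.04960 = 0.06339 M.
Kb = Kw/Ka = 1.0e-14 / 6.8 x 10^-4 = 1.47e-11.
[OH^-] = sqrt(Kb x [F-]) = sqrt(1.47e-11 x 0.06339) = 9.66e-7 M.
pOH = 6.02, so pH = 14.00 - 6.02 = 7.98.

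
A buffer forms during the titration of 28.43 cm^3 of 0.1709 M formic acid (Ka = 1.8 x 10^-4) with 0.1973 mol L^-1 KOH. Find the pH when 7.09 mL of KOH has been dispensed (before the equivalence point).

Initial n(HCOOH) = 0.1709 x 0.02843 = 0.004859 mol.
n(KOH) added = 0.1973 x 0.007090 = 0.001399 mol, converting that many moles of HCOOH to HCOO-.
Remaining n(HCOOH) = 0.003460 mol; n(HCOO-) = 0.001399 mol.
By Henderson-Hasselbalch, pH = pKa + log([A^-]/[HA]) = 3.74 + log(0.001399/0.003460) = 3.74 + (-0.39) = 3.35.

3.35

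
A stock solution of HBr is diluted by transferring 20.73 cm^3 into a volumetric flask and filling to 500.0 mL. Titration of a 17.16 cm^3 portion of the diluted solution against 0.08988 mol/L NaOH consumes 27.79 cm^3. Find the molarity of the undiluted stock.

n(NaOH) = 0.08988 x 0.02779 = 0.002498 mol.
n(HBr) in the aliquot = 0.002498 mol.
[diluted HBr] = 0.002498 / 0.01716 = 0.1456 M.
Dilution factor = 500.0/20.73 = 24.12, so [stock] = 0.1456 x 24.12 = 3.51 M.

3.51 M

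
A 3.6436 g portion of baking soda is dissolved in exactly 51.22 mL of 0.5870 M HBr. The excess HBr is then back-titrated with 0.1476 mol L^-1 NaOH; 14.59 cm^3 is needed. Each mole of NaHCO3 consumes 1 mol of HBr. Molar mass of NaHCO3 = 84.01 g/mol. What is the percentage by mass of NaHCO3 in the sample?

Total n(HBr) added = 0.5870 x 0.05122 = 0.03007 mol.
n(NaOH) used = 0.1476 x 0.01459 = 0.002153 mol, which equals the excess n(HBr).
So n(HBr) consumed by the sample = 0.03007 - 0.002153 = 0.02791 mol.
n(NaHCO3) = 0.02791 / 1 = 0.02791 mol.
mass NaHCO3 = 0.02791 x 84.01 = 2.345 g, so %NaHCO3 = 2.345/3.6436 x 100 = 64.4%.

64.4%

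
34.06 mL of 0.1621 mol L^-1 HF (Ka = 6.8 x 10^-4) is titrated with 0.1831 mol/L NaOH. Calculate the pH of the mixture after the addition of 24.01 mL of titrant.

Initial n(HF) = 0.1621 x 0.03406 = 0.005521 mol.
n(NaOH) added = 0.1831 x 0.02401 = 0.004396 mol, converting that many moles of HF to F-.
Remaining n(HF) = 0.001125 mol; n(F-) = 0.004396 mol.
By Henderson-Hasselbalch, pH = pKa + log([A^-]/[HA]) = 3.17 + log(0.004396/0.001125) = 3.17 + (+0.59) = 3.76.

3.76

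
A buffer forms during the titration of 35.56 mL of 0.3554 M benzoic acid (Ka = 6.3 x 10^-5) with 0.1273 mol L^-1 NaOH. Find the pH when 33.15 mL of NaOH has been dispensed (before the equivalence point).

Initial n(C6H5COOH) = 0.3554 x 0.03556 = 0.01264 mol.
n(NaOH) added = 0.1273 x 0.03315 = 0.004220 mol, converting that many moles of C6H5COOH to C6H5COO-.
Remaining n(C6H5COOH) = 0.008418 mol; n(C6H5COO-) = 0.004220 mol.
By Henderson-Hasselbalch, pH = pKa + log([A^-]/[HA]) = 4.20 + log(0.004220/0.008418) = 4.20 + (-0.30) = 3.90.

3.90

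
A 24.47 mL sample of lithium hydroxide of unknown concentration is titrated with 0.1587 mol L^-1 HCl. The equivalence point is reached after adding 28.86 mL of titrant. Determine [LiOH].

n(HCl) delivered = 0.1587 x 0.02886 = 0.004580 mol.
For a 1:1 reaction, n(LiOH) = 0.004580 mol.
[LiOH] = 0.004580 mol / 0.02447 L = 0.187 M.

0.187 M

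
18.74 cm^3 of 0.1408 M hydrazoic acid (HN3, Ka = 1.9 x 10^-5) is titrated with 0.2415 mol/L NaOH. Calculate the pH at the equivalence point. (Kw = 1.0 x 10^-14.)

8.84

n(HN3) = 0.1408 x 0.01874 = 0.002639 mol; V(NaOH) at equivalence = 0.002639/0.2415 = 0.01093 L.
At equivalence all the acid is converted to N3-; total volume = 0.01874 + 0.01093 = 0.02967 L, so [N3-] = 0.002639/0.02967 = 0.08894 M.
Kb = Kw/Ka = 1.0e-14 / 1.9 x 10^-5 = 5.26e-10.
[OH^-] = sqrt(Kb x [N3-]) = sqrt(5.26e-10 x 0.08894) = 6.84e-6 M.
pOH = 5.16, so pH = 14.00 - 5.16 = 8.84.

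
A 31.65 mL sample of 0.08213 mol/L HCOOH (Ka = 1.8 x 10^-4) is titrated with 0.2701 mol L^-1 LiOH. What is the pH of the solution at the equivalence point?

8.27

n(HCOOH) = 0.08213 x 0.03165 = 0.002599 mol; V(LiOH) at equivalence = 0.002599/0.2701 = 0.009624 L.
At equivalence all the acid is converted to HCOO-; total volume = 0.03165 + 0.009624 = 0.04127 L, so [HCOO-] = 0.002599/0.04127 = 0.06298 M.
Kb = Kw/Ka = 1.0e-14 / 1.8 x 10^-4 = 5.56e-11.
[OH^-] = sqrt(Kb x [HCOO-]) = sqrt(5.56e-11 x 0.06298) = 1.87e-6 M.
pOH = 5.73, so pH = 14.00 - 5.73 = 8.27.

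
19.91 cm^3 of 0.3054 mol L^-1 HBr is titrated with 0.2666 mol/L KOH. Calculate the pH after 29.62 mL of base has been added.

n(acid) = 0.3054 x 0.01991 = 0.006081 mol; n(KOH) added = 0.2666 x 0.02962 = 0.007897 mol.
Base is in excess by 0.007897 - 0.006081 = 0.001816 mol in a total volume of 0.04953 L.
[OH^-] = 0.001816/0.04953 = 0.03667 M, so pOH = 1.44 and pH = 14.00 - 1.44 = 12.56.

12.56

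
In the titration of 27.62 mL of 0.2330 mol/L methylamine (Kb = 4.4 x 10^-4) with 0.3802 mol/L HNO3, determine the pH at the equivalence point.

n(CH3NH2) = 0.2330 x 0.02762 = 0.006435 mol; V(HNO3) at equivalence = 0.006435/0.3802 = 0.01693 L.
At equivalence the base is fully converted to CH3NH3+; total volume = 0.04455 L, so [CH3NH3+] = 0.006435/0.04455 = 0.1445 M.
Ka(CH3NH3+) = Kw/Kb = 1.0e-14 / 4.4 x 10^-4 = 2.27e-11.
[H^+] = sqrt(Ka x [CH3NH3+]) = sqrt(2.27e-11 x 0.1445) = 1.81e-6 M.
pH = -log(1.81e-6) = 5.74.

5.74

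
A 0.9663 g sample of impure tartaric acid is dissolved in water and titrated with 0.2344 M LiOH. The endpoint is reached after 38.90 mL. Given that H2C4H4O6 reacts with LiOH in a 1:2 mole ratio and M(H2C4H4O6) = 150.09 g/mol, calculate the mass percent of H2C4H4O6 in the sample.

n(LiOH) = 0.2344 x 0.03890 = 0.009118 mol.
n(H2C4H4O6) = 0.009118 / 2 = 0.004559 mol.
mass of H2C4H4O6 = 0.004559 x 150.09 = 0.6843 g.
% purity = 0.6843 / 0.9663 x 100 = 70.8%.

70.8%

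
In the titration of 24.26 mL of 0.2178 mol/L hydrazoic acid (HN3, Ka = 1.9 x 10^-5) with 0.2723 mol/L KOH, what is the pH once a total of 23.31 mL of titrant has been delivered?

12.35

n(acid) = 0.2178 x 0.02426 = 0.005284 mol; n(KOH) added = 0.2723 x 0.02331 = 0.006347 mol.
Base is in excess by 0.006347 - 0.005284 = 0.001063 mol in a total volume of 0.04757 L.
[OH^-] = 0.001063/0.04757 = 0.02236 M, so pOH = 1.65 and pH = 14.00 - 1.65 = 12.35.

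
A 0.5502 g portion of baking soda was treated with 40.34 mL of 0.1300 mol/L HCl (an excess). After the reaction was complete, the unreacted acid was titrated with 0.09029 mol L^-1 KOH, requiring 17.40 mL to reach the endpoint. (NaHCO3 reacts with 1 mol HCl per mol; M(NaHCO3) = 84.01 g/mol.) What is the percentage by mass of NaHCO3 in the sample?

56.1%

Total n(HCl) added = 0.1300 x 0.04034 = 0.005244 mol.
n(KOH) used = 0.09029 x 0.01740 = 0.001571 mol, which equals the excess n(HCl).
So n(HCl) consumed by the sample = 0.005244 - 0.001571 = 0.003673 mol.
n(NaHCO3) = 0.003673 / 1 = 0.003673 mol.
mass NaHCO3 = 0.003673 x 84.01 = 0.3086 g, so %NaHCO3 = 0.3086/0.5502 x 100 = 56.1%.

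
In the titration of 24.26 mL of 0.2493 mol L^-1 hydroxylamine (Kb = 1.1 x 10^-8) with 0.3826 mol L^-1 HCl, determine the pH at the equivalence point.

3.43

n(NH2OH) = 0.2493 x 0.02426 = 0.006048 mol; V(HCl) at equivalence = 0.006048/0.3826 = 0.01581 L.
At equivalence the base is fully converted to NH3OH+; total volume = 0.04007 L, so [NH3OH+] = 0.006048/0.04007 = 0.1509 M.
Ka(NH3OH+) = Kw/Kb = 1.0e-14 / 1.1 x 10^-8 = 9.09e-7.
[H^+] = sqrt(Ka x [NH3OH+]) = sqrt(9.09e-7 x 0.1509) = 0.000370 M.
pH = -log(0.000370) = 3.43.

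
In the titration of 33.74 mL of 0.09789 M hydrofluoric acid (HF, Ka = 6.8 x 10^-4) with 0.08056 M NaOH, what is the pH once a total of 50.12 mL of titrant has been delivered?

n(acid) = 0.09789 x 0.03374 = 0.003303 mol; n(NaOH) added = 0.08056 x 0.05012 = 0.004038 mol.
Base is in excess by 0.004038 - 0.003303 = 0.0007349 mol in a total volume of 0.08386 L.
[OH^-] = 0.0007349/0.08386 = 0.008763 M, so pOH = 2.06 and pH = 14.00 - 2.06 = 11.94.

11.94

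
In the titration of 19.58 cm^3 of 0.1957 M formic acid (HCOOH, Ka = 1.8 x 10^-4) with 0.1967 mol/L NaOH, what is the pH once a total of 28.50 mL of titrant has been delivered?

12.57

n(acid) = 0.1957 x 0.01958 = 0.003832 mol; n(NaOH) added = 0.1967 x 0.02850 = 0.005606 mol.
Base is in excess by 0.005606 - 0.003832 = 0.001774 mol in a total volume of 0.04808 L.
[OH^-] = 0.001774/0.04808 = 0.03690 M, so pOH = 1.43 and pH = 14.00 - 1.43 = 12.57.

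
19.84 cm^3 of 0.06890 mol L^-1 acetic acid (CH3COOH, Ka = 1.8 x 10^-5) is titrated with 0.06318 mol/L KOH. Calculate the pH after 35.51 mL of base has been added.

n(acid) = 0.06890 x 0.01984 = 0.001367 mol; n(KOH) added = 0.06318 x 0.03551 = 0.002244 mol.
Base is in excess by 0.002244 - 0.001367 = 0.0008765 mol in a total volume of 0.05535 L.
[OH^-] = 0.0008765/0.05535 = 0.01584 M, so pOH = 1.80 and pH = 14.00 - 1.80 = 12.20.

12.20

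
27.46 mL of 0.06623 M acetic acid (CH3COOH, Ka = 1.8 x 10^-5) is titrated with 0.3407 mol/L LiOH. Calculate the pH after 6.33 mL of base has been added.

n(acid) = 0.06623 x 0.02746 = 0.001819 mol; n(LiOH) added = 0.3407 x 0.006330 = 0.002157 mol.
Base is in excess by 0.002157 - 0.001819 = 0.0003380 mol in a total volume of 0.03379 L.
[OH^-] = 0.0003380/0.03379 = 0.01000 M, so pOH = 2.00 and pH = 14.00 - 2.00 = 12.00.

12.00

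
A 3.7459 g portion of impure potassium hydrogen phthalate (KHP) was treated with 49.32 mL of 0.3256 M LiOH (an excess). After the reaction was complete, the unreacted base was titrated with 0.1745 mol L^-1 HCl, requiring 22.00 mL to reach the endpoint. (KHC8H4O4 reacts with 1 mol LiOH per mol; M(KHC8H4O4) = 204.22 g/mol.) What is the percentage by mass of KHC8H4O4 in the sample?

Total n(LiOH) added = 0.3256 x 0.04932 = 0.01606 mol.
n(HCl) used = 0.1745 x 0.02200 = 0.003839 mol, which equals the excess n(LiOH).
So n(LiOH) consumed by the sample = 0.01606 - 0.003839 = 0.01222 mol.
n(KHC8H4O4) = 0.01222 / 1 = 0.01222 mol.
mass KHC8H4O4 = 0.01222 x 204.22 = 2.495 g, so %KHC8H4O4 = 2.495/3.7459 x 100 = 66.6%.

66.6%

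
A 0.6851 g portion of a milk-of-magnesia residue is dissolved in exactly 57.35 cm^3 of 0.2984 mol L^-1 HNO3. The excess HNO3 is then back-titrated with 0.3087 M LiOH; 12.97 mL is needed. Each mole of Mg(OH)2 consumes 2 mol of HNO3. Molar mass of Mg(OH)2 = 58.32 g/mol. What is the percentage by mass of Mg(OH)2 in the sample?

55.8%

Total n(HNO3) added = 0.2984 x 0.05735 = 0.01711 mol.
n(LiOH) used = 0.3087 x 0.01297 = 0.004004 mol, which equals the excess n(HNO3).
So n(HNO3) consumed by the sample = 0.01711 - 0.004004 = 0.01311 mol.
n(Mg(OH)2) = 0.01311 / 2 = 0.006555 mol.
mass Mg(OH)2 = 0.006555 x 58.32 = 0.3823 g, so %Mg(OH)2 = 0.3823/0.6851 x 100 = 55.8%.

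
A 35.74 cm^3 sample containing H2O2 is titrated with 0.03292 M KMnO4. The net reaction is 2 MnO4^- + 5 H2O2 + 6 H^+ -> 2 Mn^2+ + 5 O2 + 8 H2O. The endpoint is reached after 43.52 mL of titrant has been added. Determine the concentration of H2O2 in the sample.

0.100 M

n(KMnO4) = 0.03292 x 0.04352 = 0.001433 mol.
From the balanced equation, 2 mol KMnO4 reacts with 5 mol H2O2, so n(H2O2) = 0.001433 x 5/2 = 0.003582 mol.
[H2O2] = 0.003582 / 0.03574 L = 0.100 M.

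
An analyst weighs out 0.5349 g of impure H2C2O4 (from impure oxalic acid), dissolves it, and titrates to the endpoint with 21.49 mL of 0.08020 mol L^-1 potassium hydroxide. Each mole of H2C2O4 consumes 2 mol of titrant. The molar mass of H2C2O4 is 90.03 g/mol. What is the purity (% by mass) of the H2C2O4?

14.5%

n(KOH) = 0.08020 x 0.02149 = 0.001723 mol.
n(H2C2O4) = 0.001723 / 2 = 0.0008617 mol.
mass of H2C2O4 = 0.0008617 x 90.03 = 0.07758 g.
% purity = 0.07758 / 0.5349 x 100 = 14.5%.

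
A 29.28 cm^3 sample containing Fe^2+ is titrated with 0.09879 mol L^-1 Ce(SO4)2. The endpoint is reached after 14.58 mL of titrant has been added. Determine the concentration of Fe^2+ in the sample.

0.0492 M

n(Ce(SO4)2) = 0.09879 x 0.01458 = 0.001440 mol.
From the balanced equation, 1 mol Ce(SO4)2 reacts with 1 mol Fe^2+, so n(Fe^2+) = 0.001440 x 1/1 = 0.001440 mol.
[Fe^2+] = 0.001440 / 0.02928 L = 0.0492 M.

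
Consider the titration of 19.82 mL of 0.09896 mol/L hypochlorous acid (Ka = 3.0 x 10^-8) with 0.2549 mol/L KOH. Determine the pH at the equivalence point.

n(HClO) = 0.09896 x 0.01982 = 0.001961 mol; V(KOH) at equivalence = 0.001961/0.2549 = 0.007695 L.
At equivalence all the acid is converted to ClO-; total volume = 0.01982 + 0.007695 = 0.02751 L, so [ClO-] = 0.001961/0.02751 = 0.07128 M.
Kb = Kw/Ka = 1.0e-14 / 3.0 x 10^-8 = 3.33e-7.
[OH^-] = sqrt(Kb x [ClO-]) = sqrt(3.33e-7 x 0.07128) = 0.000154 M.
pOH = 3.81, so pH = 14.00 - 3.81 = 10.19.

10.19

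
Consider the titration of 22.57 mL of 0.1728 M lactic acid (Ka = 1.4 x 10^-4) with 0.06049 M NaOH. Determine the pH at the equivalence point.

n(HC3H5O3) = 0.1728 x 0.02257 = 0.003900 mol; V(NaOH) at equivalence = 0.003900/0.06049 = 0.06448 L.
At equivalence all the acid is converted to C3H5O3-; total volume = 0.02257 + 0.06448 = 0.08705 L, so [C3H5O3-] = 0.003900/0.08705 = 0.04481 M.
Kb = Kw/Ka = 1.0e-14 / 1.4 x 10^-4 = 7.14e-11.
[OH^-] = sqrt(Kb x [C3H5O3-]) = sqrt(7.14e-11 x 0.04481) = 1.79e-6 M.
pOH = 5.75, so pH = 14.00 - 5.75 = 8.25.

8.25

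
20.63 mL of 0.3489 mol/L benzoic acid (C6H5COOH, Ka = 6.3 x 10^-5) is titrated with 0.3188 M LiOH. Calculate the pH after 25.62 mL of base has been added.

n(acid) = 0.3489 x 0.02063 = 0.007198 mol; n(LiOH) added = 0.3188 x 0.02562 = 0.008168 mol.
Base is in excess by 0.008168 - 0.007198 = 0.0009698 mol in a total volume of 0.04625 L.
[OH^-] = 0.0009698/0.04625 = 0.02097 M, so pOH = 1.68 and pH = 14.00 - 1.68 = 12.32.

12.32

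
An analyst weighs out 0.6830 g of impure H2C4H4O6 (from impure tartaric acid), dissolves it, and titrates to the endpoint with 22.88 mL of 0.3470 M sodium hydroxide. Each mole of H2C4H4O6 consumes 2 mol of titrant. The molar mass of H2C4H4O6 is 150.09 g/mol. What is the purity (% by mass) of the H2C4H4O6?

n(NaOH) = 0.3470 x 0.02288 = 0.007939 mol.
n(H2C4H4O6) = 0.007939 / 2 = 0.003970 mol.
mass of H2C4H4O6 = 0.003970 x 150.09 = 0.5958 g.
% purity = 0.5958 / 0.6830 x 100 = 87.2%.

87.2%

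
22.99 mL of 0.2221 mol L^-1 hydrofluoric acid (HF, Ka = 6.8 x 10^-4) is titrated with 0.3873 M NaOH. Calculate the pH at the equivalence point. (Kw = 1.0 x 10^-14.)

8.16

n(HF) = 0.2221 x 0.02299 = 0.005106 mol; V(NaOH) at equivalence = 0.005106/0.3873 = 0.01318 L.
At equivalence all the acid is converted to F-; total volume = 0.02299 + 0.01318 = 0.03617 L, so [F-] = 0.005106/0.03617 = 0.1412 M.
Kb = Kw/Ka = 1.0e-14 / 6.8 x 10^-4 = 1.47e-11.
[OH^-] = sqrt(Kb x [F-]) = sqrt(1.47e-11 x 0.1412) = 1.44e-6 M.
pOH = 5.84, so pH = 14.00 - 5.84 = 8.16.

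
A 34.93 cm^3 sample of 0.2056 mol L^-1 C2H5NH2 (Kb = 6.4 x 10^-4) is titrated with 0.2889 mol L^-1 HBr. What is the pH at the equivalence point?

n(C2H5NH2) = 0.2056 x 0.03493 = 0.007182 mol; V(HBr) at equivalence = 0.007182/0.2889 = 0.02486 L.
At equivalence the base is fully converted to C2H5NH3+; total volume = 0.05979 L, so [C2H5NH3+] = 0.007182/0.05979 = 0.1201 M.
Ka(C2H5NH3+) = Kw/Kb = 1.0e-14 / 6.4 x 10^-4 = 1.56e-11.
[H^+] = sqrt(Ka x [C2H5NH3+]) = sqrt(1.56e-11 x 0.1201) = 1.37e-6 M.
pH = -log(1.37e-6) = 5.86.

5.86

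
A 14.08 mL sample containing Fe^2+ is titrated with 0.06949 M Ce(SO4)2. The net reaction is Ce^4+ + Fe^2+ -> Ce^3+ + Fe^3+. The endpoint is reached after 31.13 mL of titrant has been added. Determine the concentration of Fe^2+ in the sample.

n(Ce(SO4)2) = 0.06949 x 0.03113 = 0.002163 mol.
From the balanced equation, 1 mol Ce(SO4)2 reacts with 1 mol Fe^2+, so n(Fe^2+) = 0.002163 x 1/1 = 0.002163 mol.
[Fe^2+] = 0.002163 / 0.01408 L = 0.154 M.

0.154 M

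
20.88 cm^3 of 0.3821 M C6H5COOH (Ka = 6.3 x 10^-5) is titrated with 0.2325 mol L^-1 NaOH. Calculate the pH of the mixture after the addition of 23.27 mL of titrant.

Initial n(C6H5COOH) = 0.3821 x 0.02088 = 0.007978 mol.
n(NaOH) added = 0.2325 x 0.02327 = 0.005410 mol, converting that many moles of C6H5COOH to C6H5COO-.
Remaining n(C6H5COOH) = 0.002568 mol; n(C6H5COO-) = 0.005410 mol.
By Henderson-Hasselbalch, pH = pKa + log([A^-]/[HA]) = 4.20 + log(0.005410/0.002568) = 4.20 + (+0.32) = 4.52.

4.52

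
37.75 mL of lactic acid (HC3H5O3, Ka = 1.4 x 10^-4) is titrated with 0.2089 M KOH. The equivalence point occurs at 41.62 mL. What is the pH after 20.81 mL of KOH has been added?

3.85

20.81 mL is exactly half the equivalence volume (41.62/2), i.e. the half-equivalence point.
There, n(HA) = n(A^-), so pH = pKa = -log(1.4 x 10^-4) = 3.85.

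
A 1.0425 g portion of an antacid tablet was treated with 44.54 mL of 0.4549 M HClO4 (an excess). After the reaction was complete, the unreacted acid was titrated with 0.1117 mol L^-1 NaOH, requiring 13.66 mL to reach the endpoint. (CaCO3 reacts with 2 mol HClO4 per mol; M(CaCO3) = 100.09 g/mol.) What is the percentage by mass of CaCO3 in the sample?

89.9%

Total n(HClO4) added = 0.4549 x 0.04454 = 0.02026 mol.
n(NaOH) used = 0.1117 x 0.01366 = 0.001526 mol, which equals the excess n(HClO4).
So n(HClO4) consumed by the sample = 0.02026 - 0.001526 = 0.01874 mol.
n(CaCO3) = 0.01874 / 2 = 0.009368 mol.
mass CaCO3 = 0.009368 x 100.09 = 0.9376 g, so %CaCO3 = 0.9376/1.0425 x 100 = 89.9%.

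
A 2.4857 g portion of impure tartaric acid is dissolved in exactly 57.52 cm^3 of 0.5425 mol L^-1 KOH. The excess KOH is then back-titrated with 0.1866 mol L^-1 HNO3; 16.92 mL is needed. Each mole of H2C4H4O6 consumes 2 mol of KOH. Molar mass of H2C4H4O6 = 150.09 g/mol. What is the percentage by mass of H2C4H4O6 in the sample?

Total n(KOH) added = 0.5425 x 0.05752 = 0.03120 mol.
n(HNO3) used = 0.1866 x 0.01692 = 0.003157 mol, which equals the excess n(KOH).
So n(KOH) consumed by the sample = 0.03120 - 0.003157 = 0.02805 mol.
n(H2C4H4O6) = 0.02805 / 2 = 0.01402 mol.
mass H2C4H4O6 = 0.01402 x 150.09 = 2.105 g, so %H2C4H4O6 = 2.105/2.4857 x 100 = 84.7%.

84.7%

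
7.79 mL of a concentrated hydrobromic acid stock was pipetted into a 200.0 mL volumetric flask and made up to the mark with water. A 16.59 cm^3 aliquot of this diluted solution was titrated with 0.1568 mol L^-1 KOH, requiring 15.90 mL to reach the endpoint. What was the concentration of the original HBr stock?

3.86 M

n(KOH) = 0.1568 x 0.01590 = 0.002493 mol.
n(HBr) in the aliquot = 0.002493 mol.
[diluted HBr] = 0.002493 / 0.01659 = 0.1503 M.
Dilution factor = 200.0/7.790 = 25.67, so [stock] = 0.1503 x 25.67 = 3.86 M.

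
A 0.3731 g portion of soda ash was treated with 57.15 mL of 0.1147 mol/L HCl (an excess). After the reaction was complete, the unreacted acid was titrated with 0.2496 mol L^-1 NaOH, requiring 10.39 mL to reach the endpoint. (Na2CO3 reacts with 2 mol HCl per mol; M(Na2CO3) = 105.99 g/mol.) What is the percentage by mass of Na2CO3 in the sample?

56.3%

Total n(HCl) added = 0.1147 x 0.05715 = 0.006555 mol.
n(NaOH) used = 0.2496 x 0.01039 = 0.002593 mol, which equals the excess n(HCl).
So n(HCl) consumed by the sample = 0.006555 - 0.002593 = 0.003962 mol.
n(Na2CO3) = 0.003962 / 2 = 0.001981 mol.
mass Na2CO3 = 0.001981 x 105.99 = 0.2100 g, so %Na2CO3 = 0.2100/0.3731 x 100 = 56.3%.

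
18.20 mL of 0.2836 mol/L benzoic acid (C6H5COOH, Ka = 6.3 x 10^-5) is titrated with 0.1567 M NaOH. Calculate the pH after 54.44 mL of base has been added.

n(acid) = 0.2836 x 0.01820 = 0.005162 mol; n(NaOH) added = 0.1567 x 0.05444 = 0.008531 mol.
Base is in excess by 0.008531 - 0.005162 = 0.003369 mol in a total volume of 0.07264 L.
[OH^-] = 0.003369/0.07264 = 0.04638 M, so pOH = 1.33 and pH = 14.00 - 1.33 = 12.67.

12.67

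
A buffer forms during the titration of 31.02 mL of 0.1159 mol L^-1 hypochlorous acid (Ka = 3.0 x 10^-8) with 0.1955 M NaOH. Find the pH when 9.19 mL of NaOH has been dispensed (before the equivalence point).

Initial n(HClO) = 0.1159 x 0.03102 = 0.003595 mol.
n(NaOH) added = 0.1955 x 0.009190 = 0.001797 mol, converting that many moles of HClO to ClO-.
Remaining n(HClO) = 0.001799 mol; n(ClO-) = 0.001797 mol.
By Henderson-Hasselbalch, pH = pKa + log([A^-]/[HA]) = 7.52 + log(0.001797/0.001799) = 7.52 + (-0.00) = 7.52.

7.52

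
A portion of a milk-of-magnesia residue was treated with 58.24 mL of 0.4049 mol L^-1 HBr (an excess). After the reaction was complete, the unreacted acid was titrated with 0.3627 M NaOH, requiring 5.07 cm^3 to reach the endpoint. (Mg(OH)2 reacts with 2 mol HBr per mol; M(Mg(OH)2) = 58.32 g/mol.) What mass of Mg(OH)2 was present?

Total n(HBr) added = 0.4049 x 0.05824 = 0.02358 mol.
n(NaOH) used = 0.3627 x 0.005070 = 0.001839 mol, which equals the excess n(HBr).
So n(HBr) consumed by the sample = 0.02358 - 0.001839 = 0.02174 mol.
n(Mg(OH)2) = 0.02174 / 2 = 0.01087 mol.
mass = 0.01087 mol x 58.32 g/mol = 0.634 g.

0.634 g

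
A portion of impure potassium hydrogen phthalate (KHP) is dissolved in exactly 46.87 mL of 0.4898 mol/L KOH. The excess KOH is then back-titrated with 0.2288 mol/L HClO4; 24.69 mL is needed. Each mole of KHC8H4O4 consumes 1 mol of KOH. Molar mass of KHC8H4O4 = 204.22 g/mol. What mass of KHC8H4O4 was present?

Total n(KOH) added = 0.4898 x 0.04687 = 0.02296 mol.
n(HClO4) used = 0.2288 x 0.02469 = 0.005649 mol, which equals the excess n(KOH).
So n(KOH) consumed by the sample = 0.02296 - 0.005649 = 0.01731 mol.
n(KHC8H4O4) = 0.01731 / 1 = 0.01731 mol.
mass = 0.01731 mol x 204.22 g/mol = 3.53 g.

3.53 g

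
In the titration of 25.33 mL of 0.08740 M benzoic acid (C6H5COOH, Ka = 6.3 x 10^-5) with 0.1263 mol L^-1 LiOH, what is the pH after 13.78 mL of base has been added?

Initial n(C6H5COOH) = 0.08740 x 0.02533 = 0.002214 mol.
n(LiOH) added = 0.1263 x 0.01378 = 0.001740 mol, converting that many moles of C6H5COOH to C6H5COO-.
Remaining n(C6H5COOH) = 0.0004734 mol; n(C6H5COO-) = 0.001740 mol.
By Henderson-Hasselbalch, pH = pKa + log([A^-]/[HA]) = 4.20 + log(0.001740/0.0004734) = 4.20 + (+0.57) = 4.77.

4.77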